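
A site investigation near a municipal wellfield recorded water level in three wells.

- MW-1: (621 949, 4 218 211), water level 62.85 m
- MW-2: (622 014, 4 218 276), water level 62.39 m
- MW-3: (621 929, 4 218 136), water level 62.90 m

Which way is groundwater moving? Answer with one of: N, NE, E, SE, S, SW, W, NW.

E

With h = a·x + b·y + c and MW-1 as origin, the differences give:
  65·a + 65·b = -0.46
  (-20)·a + (-75)·b = +0.05
Eliminate b (×(-75) and ×65, subtract): -3575·a = 31.250 → a = ∂h/∂x = -0.008741
Back-substitute: b = ∂h/∂y = +0.001664.
Flow = −∇h = (+0.008741 east, -0.001664 north), which points east.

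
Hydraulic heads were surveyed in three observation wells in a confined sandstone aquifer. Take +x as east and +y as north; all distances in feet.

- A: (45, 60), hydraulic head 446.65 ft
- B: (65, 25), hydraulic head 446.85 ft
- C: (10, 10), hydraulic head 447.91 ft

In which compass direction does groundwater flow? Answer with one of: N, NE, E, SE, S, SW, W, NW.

NE

Taking A as reference: B−A = (20, -35, +0.20); C−A = (-35, -50, +1.26).
Solve a·Δx + b·Δy = Δh: det = 20·(-50) − (-35)·(-35) = -2225.
∂h/∂x = [(+0.20)·(-50) − (+1.26)·(-35)] / -2225 = -0.01533
∂h/∂y = [20·(+1.26) − (-35)·(+0.20)] / -2225 = -0.01447
Flow = −∇h = (+0.01533 east, +0.01447 north), which points northeast.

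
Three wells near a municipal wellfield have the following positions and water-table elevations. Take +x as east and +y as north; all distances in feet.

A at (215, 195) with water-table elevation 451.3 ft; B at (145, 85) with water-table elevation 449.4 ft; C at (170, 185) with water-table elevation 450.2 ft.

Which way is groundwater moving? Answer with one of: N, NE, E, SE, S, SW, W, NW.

W

Taking A as reference: B−A = (-70, -110, -1.9); C−A = (-45, -10, -1.1).
Solve a·Δx + b·Δy = Δh: det = (-70)·(-10) − (-45)·(-110) = -4250.
∂h/∂x = [(-1.9)·(-10) − (-1.1)·(-110)] / -4250 = +0.02400
∂h/∂y = [(-70)·(-1.1) − (-45)·(-1.9)] / -4250 = +0.002000
Flow = −∇h = (-0.02400 east, -0.002000 north), which points west.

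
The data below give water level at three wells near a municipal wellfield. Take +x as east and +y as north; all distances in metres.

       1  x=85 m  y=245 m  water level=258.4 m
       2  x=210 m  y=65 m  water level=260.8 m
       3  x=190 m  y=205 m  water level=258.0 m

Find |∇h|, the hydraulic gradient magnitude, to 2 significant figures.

Taking 1 as reference: 2−1 = (125, -180, +2.4); 3−1 = (105, -40, -0.4).
Determinant of the coordinate differences = 125·(-40) − 105·(-180) = 13900.
∂h/∂x = [(+2.4)·(-40) − (-0.4)·(-180)] / 13900 = -0.01209
∂h/∂y = [125·(-0.4) − 105·(+2.4)] / 13900 = -0.02173
|∇h| = √(-0.01209² + -0.02173²) = 0.02487

0.025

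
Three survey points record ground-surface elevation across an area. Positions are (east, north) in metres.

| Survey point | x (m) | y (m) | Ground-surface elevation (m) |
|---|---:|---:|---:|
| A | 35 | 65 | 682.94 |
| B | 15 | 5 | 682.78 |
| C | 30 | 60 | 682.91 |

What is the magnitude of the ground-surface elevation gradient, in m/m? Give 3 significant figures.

0.00510 m/m

Taking A as reference: B−A = (-20, -60, -0.16); C−A = (-5, -5, -0.03).
Determinant of the coordinate differences = (-20)·(-5) − (-5)·(-60) = -200.
∂z/∂x = [(-0.16)·(-5) − (-0.03)·(-60)] / -200 = +0.005000
∂z/∂y = [(-20)·(-0.03) − (-5)·(-0.16)] / -200 = +0.0010000
|∇f| = √(0.005000² + 0.0010000²) = 0.005099 m/m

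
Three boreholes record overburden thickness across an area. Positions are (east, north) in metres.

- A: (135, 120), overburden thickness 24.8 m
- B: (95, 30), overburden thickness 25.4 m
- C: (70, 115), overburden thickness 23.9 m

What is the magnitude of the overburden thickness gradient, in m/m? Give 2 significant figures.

Taking A as reference: B−A = (-40, -90, +0.6); C−A = (-65, -5, -0.9).
Determinant of the coordinate differences = (-40)·(-5) − (-65)·(-90) = -5650.
∂d/∂x = [(+0.6)·(-5) − (-0.9)·(-90)] / -5650 = +0.01487
∂d/∂y = [(-40)·(-0.9) − (-65)·(+0.6)] / -5650 = -0.01327
|∇f| = √(0.01487² + -0.01327²) = 0.01993 m/m

0.020 m/m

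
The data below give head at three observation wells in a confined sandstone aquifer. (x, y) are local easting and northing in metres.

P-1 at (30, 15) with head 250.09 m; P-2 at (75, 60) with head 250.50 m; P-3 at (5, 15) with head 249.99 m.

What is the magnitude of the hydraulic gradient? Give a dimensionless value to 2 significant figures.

Differences from P-1: to P-2 (Δx, Δy, Δh) = (45, 45, +0.41); to P-3 = (-25, 0, -0.10).
Determinant of the coordinate differences = 45·0 − (-25)·45 = 1125.
∂h/∂x = [(+0.41)·0 − (-0.10)·45] / 1125 = +0.004000
∂h/∂y = [45·(-0.10) − (-25)·(+0.41)] / 1125 = +0.005111
|∇h| = √(0.004000² + 0.005111²) = 0.00649

0.0065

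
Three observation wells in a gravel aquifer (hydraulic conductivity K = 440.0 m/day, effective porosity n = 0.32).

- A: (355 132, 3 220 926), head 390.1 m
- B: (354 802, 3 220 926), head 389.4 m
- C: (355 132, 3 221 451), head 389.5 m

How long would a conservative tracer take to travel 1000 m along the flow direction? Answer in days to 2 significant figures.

300 days

∂h/∂x = (389.4 − 390.1) / (354802 − 355132) = +0.002121
∂h/∂y = (389.5 − 390.1) / (3221451 − 3220926) = -0.001143
|∇h| = √(0.002121² + -0.001143²) = 0.002409
Seepage velocity v = K·i/n = 440.0 × 0.002409 / 0.32 = 3.312 m/day.
t = 1000 / 3.312 = 301.9 days.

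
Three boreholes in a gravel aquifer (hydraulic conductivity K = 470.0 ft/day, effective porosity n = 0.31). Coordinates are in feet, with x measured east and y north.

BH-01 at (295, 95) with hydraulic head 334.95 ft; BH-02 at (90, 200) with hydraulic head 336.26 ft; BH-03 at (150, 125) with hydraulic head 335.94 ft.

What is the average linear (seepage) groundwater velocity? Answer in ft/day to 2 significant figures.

Differences from BH-01: to BH-02 (Δx, Δy, Δh) = (-205, 105, +1.31); to BH-03 = (-145, 30, +0.99).
Determinant of the coordinate differences = (-205)·30 − (-145)·105 = 9075.
∂h/∂x = [(+1.31)·30 − (+0.99)·105] / 9075 = -0.007124
∂h/∂y = [(-205)·(+0.99) − (-145)·(+1.31)] / 9075 = -0.001433
|∇h| = √(-0.007124² + -0.001433²) = 0.007267
Seepage velocity v = K·i/n = 470.0 × 0.007267 / 0.31 = 11.02 ft/day.

11 ft/day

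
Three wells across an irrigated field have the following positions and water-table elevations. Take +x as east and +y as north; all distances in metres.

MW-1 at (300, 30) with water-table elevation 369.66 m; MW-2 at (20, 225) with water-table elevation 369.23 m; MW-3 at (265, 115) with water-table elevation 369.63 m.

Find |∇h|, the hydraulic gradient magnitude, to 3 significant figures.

0.00185

Differences from MW-1: to MW-2 (Δx, Δy, Δh) = (-280, 195, -0.43); to MW-3 = (-35, 85, -0.03).
Solve a·Δx + b·Δy = Δh: det = (-280)·85 − (-35)·195 = -16975.
∂h/∂x = [(-0.43)·85 − (-0.03)·195] / -16975 = +0.001809
∂h/∂y = [(-280)·(-0.03) − (-35)·(-0.43)] / -16975 = +0.0003918
|∇h| = √(0.001809² + 0.0003918²) = 0.001851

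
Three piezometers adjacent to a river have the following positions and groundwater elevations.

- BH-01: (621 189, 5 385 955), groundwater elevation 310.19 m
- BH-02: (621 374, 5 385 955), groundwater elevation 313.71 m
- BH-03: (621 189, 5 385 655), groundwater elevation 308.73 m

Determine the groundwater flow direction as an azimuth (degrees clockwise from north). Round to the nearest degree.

256°

∂h/∂x = (313.71 − 310.19) / (621374 − 621189) = +0.01903
∂h/∂y = (308.73 − 310.19) / (5385655 − 5385955) = +0.004867
Flow direction (−∇h) has components (-0.01903 E, -0.004867 N).
Azimuth = atan2(E, N) = atan2(-0.01903, -0.004867) = 255.7° ≈ 256°.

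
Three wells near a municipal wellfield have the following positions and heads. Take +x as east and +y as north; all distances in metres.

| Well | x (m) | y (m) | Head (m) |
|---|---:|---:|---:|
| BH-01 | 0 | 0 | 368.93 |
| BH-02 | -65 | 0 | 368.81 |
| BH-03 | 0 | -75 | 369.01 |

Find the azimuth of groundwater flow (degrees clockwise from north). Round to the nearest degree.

300°

∂h/∂x = (368.81 − 368.93) / (-65 − 0) = +0.001846
∂h/∂y = (369.01 − 368.93) / (-75 − 0) = -0.001067
Flow direction (−∇h) has components (-0.001846 E, +0.001067 N).
Azimuth = atan2(E, N) = atan2(-0.001846, +0.001067) = 300.0° ≈ 300°.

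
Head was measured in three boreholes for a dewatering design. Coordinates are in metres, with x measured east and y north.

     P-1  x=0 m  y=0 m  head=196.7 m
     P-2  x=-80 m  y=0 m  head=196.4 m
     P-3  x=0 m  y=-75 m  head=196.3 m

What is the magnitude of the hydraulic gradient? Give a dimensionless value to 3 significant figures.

0.00652

∂h/∂x = (196.4 − 196.7) / (-80 − 0) = +0.003750
∂h/∂y = (196.3 − 196.7) / (-75 − 0) = +0.005333
|∇h| = √(0.003750² + 0.005333²) = 0.006519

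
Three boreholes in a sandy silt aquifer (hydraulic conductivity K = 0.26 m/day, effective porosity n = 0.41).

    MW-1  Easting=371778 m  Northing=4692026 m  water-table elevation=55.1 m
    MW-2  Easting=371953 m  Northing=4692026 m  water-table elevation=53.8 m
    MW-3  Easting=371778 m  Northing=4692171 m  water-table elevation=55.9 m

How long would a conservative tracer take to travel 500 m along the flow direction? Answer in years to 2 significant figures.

230 years

∂h/∂x = (53.8 − 55.1) / (371953 − 371778) = -0.007429
∂h/∂y = (55.9 − 55.1) / (4692171 − 4692026) = +0.005517
|∇h| = √(-0.007429² + 0.005517²) = 0.009254
Seepage velocity v = K·i/n = 0.26 × 0.009254 / 0.41 = 0.005868 m/day.
t = 500 / 0.005868 = 8.521e+04 days = 233 years.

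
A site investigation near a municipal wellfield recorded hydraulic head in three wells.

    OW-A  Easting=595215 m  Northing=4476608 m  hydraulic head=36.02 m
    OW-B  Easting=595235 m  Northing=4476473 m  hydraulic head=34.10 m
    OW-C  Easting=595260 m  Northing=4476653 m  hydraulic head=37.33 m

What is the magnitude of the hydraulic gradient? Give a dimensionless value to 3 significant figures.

With h = a·x + b·y + c and OW-A as origin, the differences give:
  20·a + (-135)·b = -1.92
  45·a + 45·b = +1.31
Eliminate b (×45 and ×(-135), subtract): 6975·a = 90.450 → a = ∂h/∂x = +0.01297
Back-substitute: b = ∂h/∂y = +0.01614.
|∇h| = √(0.01297² + 0.01614²) = 0.02071

0.0207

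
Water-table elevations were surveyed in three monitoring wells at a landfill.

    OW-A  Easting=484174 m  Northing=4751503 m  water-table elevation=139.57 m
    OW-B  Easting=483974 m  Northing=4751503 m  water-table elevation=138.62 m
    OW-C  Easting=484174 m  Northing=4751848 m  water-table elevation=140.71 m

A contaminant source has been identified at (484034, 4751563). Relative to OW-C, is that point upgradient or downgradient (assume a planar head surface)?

downgradient

∂h/∂x = (138.62 − 139.57) / (483974 − 484174) = +0.004750
∂h/∂y = (140.71 − 139.57) / (4751848 − 4751503) = +0.003304
Head at (484034, 4751563) = 139.57 + (+0.004750)·(-140) + (+0.003304)·(60) = 139.10 m.
That is lower than the 140.71 m at OW-C, so the point is downgradient.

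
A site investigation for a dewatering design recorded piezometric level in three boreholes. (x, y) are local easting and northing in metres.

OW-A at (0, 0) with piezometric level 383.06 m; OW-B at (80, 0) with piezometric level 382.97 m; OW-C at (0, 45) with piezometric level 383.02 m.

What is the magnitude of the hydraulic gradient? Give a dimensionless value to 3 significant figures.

∂h/∂x = (382.97 − 383.06) / (80 − 0) = -0.001125
∂h/∂y = (383.02 − 383.06) / (45 − 0) = -0.0008889
|∇h| = √(-0.001125² + -0.0008889²) = 0.001434

0.00143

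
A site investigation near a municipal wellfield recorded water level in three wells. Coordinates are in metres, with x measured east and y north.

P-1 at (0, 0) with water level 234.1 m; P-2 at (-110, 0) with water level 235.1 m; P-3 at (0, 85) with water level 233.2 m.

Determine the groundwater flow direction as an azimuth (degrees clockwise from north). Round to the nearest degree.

∂h/∂x = (235.1 − 234.1) / (-110 − 0) = -0.009091
∂h/∂y = (233.2 − 234.1) / (85 − 0) = -0.01059
Flow direction (−∇h) has components (+0.009091 E, +0.01059 N).
Azimuth = atan2(E, N) = atan2(+0.009091, +0.01059) = 40.6° ≈ 041°.

041°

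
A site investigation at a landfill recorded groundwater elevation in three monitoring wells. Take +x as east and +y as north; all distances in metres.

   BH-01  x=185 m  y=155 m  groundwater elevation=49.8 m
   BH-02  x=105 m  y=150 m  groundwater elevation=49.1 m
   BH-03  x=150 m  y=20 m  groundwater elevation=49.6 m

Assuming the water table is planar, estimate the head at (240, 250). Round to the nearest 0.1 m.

Differences from BH-01: to BH-02 (Δx, Δy, Δh) = (-80, -5, -0.7); to BH-03 = (-35, -135, -0.2).
Determinant of the coordinate differences = (-80)·(-135) − (-35)·(-5) = 10625.
∂h/∂x = [(-0.7)·(-135) − (-0.2)·(-5)] / 10625 = +0.008800
∂h/∂y = [(-80)·(-0.2) − (-35)·(-0.7)] / 10625 = -0.0008000
h(240, 250) = 49.8 + (+0.008800)·(55) + (-0.0008000)·(95) = 49.8 +0.484 -0.076 = 50.208 m.

50.2 m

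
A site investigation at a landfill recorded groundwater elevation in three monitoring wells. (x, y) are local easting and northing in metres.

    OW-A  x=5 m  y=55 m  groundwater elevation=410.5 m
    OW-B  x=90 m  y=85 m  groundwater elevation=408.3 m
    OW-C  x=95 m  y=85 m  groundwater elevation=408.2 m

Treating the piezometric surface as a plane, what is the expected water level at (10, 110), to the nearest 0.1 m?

409.5 m

Differences from OW-A: to OW-B (Δx, Δy, Δh) = (85, 30, -2.2); to OW-C = (90, 30, -2.3).
Determinant of the coordinate differences = 85·30 − 90·30 = -150.
∂h/∂x = [(-2.2)·30 − (-2.3)·30] / -150 = -0.02000
∂h/∂y = [85·(-2.3) − 90·(-2.2)] / -150 = -0.01667
h(10, 110) = 410.5 + (-0.02000)·(5) + (-0.01667)·(55) = 410.5 -0.100 -0.917 = 409.483 m.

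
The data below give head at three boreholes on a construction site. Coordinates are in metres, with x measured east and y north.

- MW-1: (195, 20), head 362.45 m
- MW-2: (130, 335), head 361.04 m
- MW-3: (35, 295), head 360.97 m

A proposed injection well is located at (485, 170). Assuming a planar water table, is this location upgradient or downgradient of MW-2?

With h = a·x + b·y + c and MW-1 as origin, the differences give:
  (-65)·a + 315·b = -1.41
  (-160)·a + 275·b = -1.48
Eliminate b (×275 and ×315, subtract): 32525·a = 78.450 → a = ∂h/∂x = +0.002412
Back-substitute: b = ∂h/∂y = -0.003978.
Head at (485, 170) = 362.45 + (+0.002412)·(290) + (-0.003978)·(150) = 362.55 m.
That is higher than the 361.04 m at MW-2, so the point is upgradient.

upgradient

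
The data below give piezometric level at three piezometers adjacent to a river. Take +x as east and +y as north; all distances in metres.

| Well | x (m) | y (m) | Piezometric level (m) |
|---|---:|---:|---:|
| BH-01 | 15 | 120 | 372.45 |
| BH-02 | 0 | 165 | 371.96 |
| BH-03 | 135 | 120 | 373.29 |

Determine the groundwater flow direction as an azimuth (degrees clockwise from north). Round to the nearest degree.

321°

Differences from BH-01: to BH-02 (Δx, Δy, Δh) = (-15, 45, -0.49); to BH-03 = (120, 0, +0.84).
Solve a·Δx + b·Δy = Δh: det = (-15)·0 − 120·45 = -5400.
∂h/∂x = [(-0.49)·0 − (+0.84)·45] / -5400 = +0.007000
∂h/∂y = [(-15)·(+0.84) − 120·(-0.49)] / -5400 = -0.008556
Flow direction (−∇h) has components (-0.007000 E, +0.008556 N).
Azimuth = atan2(E, N) = atan2(-0.007000, +0.008556) = 320.7° ≈ 321°.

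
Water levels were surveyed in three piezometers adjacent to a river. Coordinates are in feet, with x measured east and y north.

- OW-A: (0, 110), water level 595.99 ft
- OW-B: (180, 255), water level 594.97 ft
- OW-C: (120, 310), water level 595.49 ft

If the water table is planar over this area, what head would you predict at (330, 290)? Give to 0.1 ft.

Taking OW-A as reference: OW-B−OW-A = (180, 145, -1.02); OW-C−OW-A = (120, 200, -0.50).
Solve a·Δx + b·Δy = Δh: det = 180·200 − 120·145 = 18600.
∂h/∂x = [(-1.02)·200 − (-0.50)·145] / 18600 = -0.007070
∂h/∂y = [180·(-0.50) − 120·(-1.02)] / 18600 = +0.001742
h(330, 290) = 595.99 + (-0.007070)·(330) + (+0.001742)·(180) = 595.99 -2.333 +0.314 = 593.970 ft.

594.0 ft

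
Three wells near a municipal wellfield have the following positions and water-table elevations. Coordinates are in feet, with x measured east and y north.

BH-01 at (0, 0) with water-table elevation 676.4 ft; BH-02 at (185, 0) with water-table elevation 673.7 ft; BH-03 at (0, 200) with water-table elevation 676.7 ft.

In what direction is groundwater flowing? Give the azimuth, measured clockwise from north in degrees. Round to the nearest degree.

096°

∂h/∂x = (673.7 − 676.4) / (185 − 0) = -0.01459
∂h/∂y = (676.7 − 676.4) / (200 − 0) = +0.001500
Flow direction (−∇h) has components (+0.01459 E, -0.001500 N).
Azimuth = atan2(E, N) = atan2(+0.01459, -0.001500) = 95.9° ≈ 096°.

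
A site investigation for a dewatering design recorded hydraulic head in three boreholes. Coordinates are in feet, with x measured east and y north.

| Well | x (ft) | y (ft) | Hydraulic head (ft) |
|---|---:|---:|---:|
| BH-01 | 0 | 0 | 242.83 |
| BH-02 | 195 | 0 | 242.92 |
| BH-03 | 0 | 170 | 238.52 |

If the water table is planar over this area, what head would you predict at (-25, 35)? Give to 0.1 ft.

∂h/∂x = (242.92 − 242.83) / (195 − 0) = +0.0004615
∂h/∂y = (238.52 − 242.83) / (170 − 0) = -0.02535
h(-25, 35) = 242.83 + (+0.0004615)·(-25) + (-0.02535)·(35) = 242.83 -0.012 -0.887 = 241.931 ft.

241.9 ft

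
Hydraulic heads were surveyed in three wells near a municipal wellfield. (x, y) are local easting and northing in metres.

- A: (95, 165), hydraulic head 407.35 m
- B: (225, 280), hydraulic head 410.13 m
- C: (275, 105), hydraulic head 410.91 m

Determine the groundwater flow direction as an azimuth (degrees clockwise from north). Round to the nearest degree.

Three-point gradient (reference A): Δ to B = (130, 115, +2.78), Δ to C = (180, -60, +3.56).
∂h/∂x = +0.02022, ∂h/∂y = +0.001319 (det = -28500).
Flow direction (−∇h) has components (-0.02022 E, -0.001319 N).
Azimuth = atan2(E, N) = atan2(-0.02022, -0.001319) = 266.3° ≈ 266°.

266°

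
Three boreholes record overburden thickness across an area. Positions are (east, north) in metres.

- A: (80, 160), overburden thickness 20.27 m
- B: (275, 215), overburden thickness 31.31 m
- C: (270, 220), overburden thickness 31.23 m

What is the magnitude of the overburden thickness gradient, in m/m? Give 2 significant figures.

Taking A as reference: B−A = (195, 55, +11.04); C−A = (190, 60, +10.96).
Solve a·Δx + b·Δy = Δd: det = 195·60 − 190·55 = 1250.
∂d/∂x = [(+11.04)·60 − (+10.96)·55] / 1250 = +0.04768
∂d/∂y = [195·(+10.96) − 190·(+11.04)] / 1250 = +0.03168
|∇f| = √(0.04768² + 0.03168²) = 0.05725 m/m

0.057 m/m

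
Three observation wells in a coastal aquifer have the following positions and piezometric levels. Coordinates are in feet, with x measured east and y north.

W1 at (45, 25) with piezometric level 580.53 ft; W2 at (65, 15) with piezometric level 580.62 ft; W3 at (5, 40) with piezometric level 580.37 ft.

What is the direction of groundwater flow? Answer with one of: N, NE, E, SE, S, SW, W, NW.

With h = a·x + b·y + c and W1 as origin, the differences give:
  20·a + (-10)·b = +0.09
  (-40)·a + 15·b = -0.16
Eliminate b (×15 and ×(-10), subtract): -100·a = -0.250 → a = ∂h/∂x = +0.002500
Back-substitute: b = ∂h/∂y = -0.004000.
Flow = −∇h = (-0.002500 east, +0.004000 north), which points northwest.

NW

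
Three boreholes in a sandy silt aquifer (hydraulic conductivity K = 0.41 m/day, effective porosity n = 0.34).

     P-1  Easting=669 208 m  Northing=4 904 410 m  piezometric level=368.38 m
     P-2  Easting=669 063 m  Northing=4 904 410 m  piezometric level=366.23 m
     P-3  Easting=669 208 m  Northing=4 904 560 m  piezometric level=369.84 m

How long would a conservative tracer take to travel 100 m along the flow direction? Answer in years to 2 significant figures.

∂h/∂x = (366.23 − 368.38) / (669063 − 669208) = +0.01483
∂h/∂y = (369.84 − 368.38) / (4904560 − 4904410) = +0.009733
|∇h| = √(0.01483² + 0.009733²) = 0.01774
Seepage velocity v = K·i/n = 0.41 × 0.01774 / 0.34 = 0.02139 m/day.
t = 100 / 0.02139 = 4675 days = 12.8 years.

13 years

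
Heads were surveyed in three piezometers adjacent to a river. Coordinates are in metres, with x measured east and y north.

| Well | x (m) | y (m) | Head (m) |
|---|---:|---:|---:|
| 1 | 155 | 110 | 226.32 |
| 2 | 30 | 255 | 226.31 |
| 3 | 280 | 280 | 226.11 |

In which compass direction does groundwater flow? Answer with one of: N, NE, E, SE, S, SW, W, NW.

NE

Differences from 1: to 2 (Δx, Δy, Δh) = (-125, 145, -0.01); to 3 = (125, 170, -0.21).
Solve a·Δx + b·Δy = Δh: det = (-125)·170 − 125·145 = -39375.
∂h/∂x = [(-0.01)·170 − (-0.21)·145] / -39375 = -0.0007302
∂h/∂y = [(-125)·(-0.21) − 125·(-0.01)] / -39375 = -0.0006984
Flow = −∇h = (+0.0007302 east, +0.0006984 north), which points northeast.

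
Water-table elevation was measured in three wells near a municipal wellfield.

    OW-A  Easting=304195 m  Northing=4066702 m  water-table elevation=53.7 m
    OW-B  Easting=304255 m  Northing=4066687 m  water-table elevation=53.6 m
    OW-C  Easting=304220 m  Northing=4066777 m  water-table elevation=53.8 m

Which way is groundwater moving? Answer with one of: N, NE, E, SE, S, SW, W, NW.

Taking OW-A as reference: OW-B−OW-A = (60, -15, -0.1); OW-C−OW-A = (25, 75, +0.1).
Determinant of the coordinate differences = 60·75 − 25·(-15) = 4875.
∂h/∂x = [(-0.1)·75 − (+0.1)·(-15)] / 4875 = -0.001231
∂h/∂y = [60·(+0.1) − 25·(-0.1)] / 4875 = +0.001744
Flow = −∇h = (+0.001231 east, -0.001744 north), which points southeast.

SE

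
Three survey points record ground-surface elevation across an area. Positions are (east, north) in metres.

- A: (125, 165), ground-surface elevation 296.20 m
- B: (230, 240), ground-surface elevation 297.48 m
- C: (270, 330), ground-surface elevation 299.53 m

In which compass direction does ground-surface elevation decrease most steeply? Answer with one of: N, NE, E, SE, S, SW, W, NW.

Taking A as reference: B−A = (105, 75, +1.28); C−A = (145, 165, +3.33).
Determinant of the coordinate differences = 105·165 − 145·75 = 6450.
∂z/∂x = [(+1.28)·165 − (+3.33)·75] / 6450 = -0.005977
∂z/∂y = [105·(+3.33) − 145·(+1.28)] / 6450 = +0.02543
Steepest decrease is along −∇f = (+0.005977 E, -0.02543 N) → south.

S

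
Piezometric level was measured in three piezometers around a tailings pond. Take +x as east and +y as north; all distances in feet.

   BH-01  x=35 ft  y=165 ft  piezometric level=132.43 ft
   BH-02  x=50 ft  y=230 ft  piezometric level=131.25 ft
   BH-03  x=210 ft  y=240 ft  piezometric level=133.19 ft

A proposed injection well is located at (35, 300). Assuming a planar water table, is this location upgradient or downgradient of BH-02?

downgradient

Taking BH-01 as reference: BH-02−BH-01 = (15, 65, -1.18); BH-03−BH-01 = (175, 75, +0.76).
Determinant of the coordinate differences = 15·75 − 175·65 = -10250.
∂h/∂x = [(-1.18)·75 − (+0.76)·65] / -10250 = +0.01345
∂h/∂y = [15·(+0.76) − 175·(-1.18)] / -10250 = -0.02126
Head at (35, 300) = 132.43 + (+0.01345)·(0) + (-0.02126)·(135) = 129.56 ft.
That is lower than the 131.25 ft at BH-02, so the point is downgradient.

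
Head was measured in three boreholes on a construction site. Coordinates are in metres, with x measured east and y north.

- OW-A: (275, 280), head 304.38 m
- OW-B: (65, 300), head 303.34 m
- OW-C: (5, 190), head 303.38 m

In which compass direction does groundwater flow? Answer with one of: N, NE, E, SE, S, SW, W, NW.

Three-point gradient (reference OW-A): Δ to OW-B = (-210, 20, -1.04), Δ to OW-C = (-270, -90, -1.00).
∂h/∂x = +0.004675, ∂h/∂y = -0.002914 (det = 24300).
Flow = −∇h = (-0.004675 east, +0.002914 north), which points northwest.

NW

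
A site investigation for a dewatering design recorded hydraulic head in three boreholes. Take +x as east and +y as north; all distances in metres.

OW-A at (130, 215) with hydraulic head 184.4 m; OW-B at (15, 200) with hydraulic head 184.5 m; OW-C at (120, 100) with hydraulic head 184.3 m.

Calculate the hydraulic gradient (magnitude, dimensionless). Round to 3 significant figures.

Taking OW-A as reference: OW-B−OW-A = (-115, -15, +0.1); OW-C−OW-A = (-10, -115, -0.1).
Determinant of the coordinate differences = (-115)·(-115) − (-10)·(-15) = 13075.
∂h/∂x = [(+0.1)·(-115) − (-0.1)·(-15)] / 13075 = -0.0009943
∂h/∂y = [(-115)·(-0.1) − (-10)·(+0.1)] / 13075 = +0.0009560
|∇h| = √(-0.0009943² + 0.0009560²) = 0.001379

0.00138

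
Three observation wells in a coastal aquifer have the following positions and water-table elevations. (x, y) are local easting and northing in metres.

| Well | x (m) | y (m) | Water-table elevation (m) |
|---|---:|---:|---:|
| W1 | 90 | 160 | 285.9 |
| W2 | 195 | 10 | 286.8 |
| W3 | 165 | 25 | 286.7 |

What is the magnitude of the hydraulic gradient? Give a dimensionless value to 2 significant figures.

0.0057

Differences from W1: to W2 (Δx, Δy, Δh) = (105, -150, +0.9); to W3 = (75, -135, +0.8).
Solve a·Δx + b·Δy = Δh: det = 105·(-135) − 75·(-150) = -2925.
∂h/∂x = [(+0.9)·(-135) − (+0.8)·(-150)] / -2925 = +0.0005128
∂h/∂y = [105·(+0.8) − 75·(+0.9)] / -2925 = -0.005641
|∇h| = √(0.0005128² + -0.005641²) = 0.005664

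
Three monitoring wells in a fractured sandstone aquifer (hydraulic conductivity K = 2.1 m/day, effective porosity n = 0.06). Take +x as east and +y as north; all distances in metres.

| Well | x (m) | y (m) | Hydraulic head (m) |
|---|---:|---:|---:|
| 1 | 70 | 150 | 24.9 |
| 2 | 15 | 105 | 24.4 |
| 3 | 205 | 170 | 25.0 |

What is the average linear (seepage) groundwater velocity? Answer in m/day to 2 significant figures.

Three-point gradient (reference 1): Δ to 2 = (-55, -45, -0.5), Δ to 3 = (135, 20, +0.1).
∂h/∂x = -0.001106, ∂h/∂y = +0.01246 (det = 4975).
|∇h| = √(-0.001106² + 0.01246²) = 0.01251
Seepage velocity v = K·i/n = 2.1 × 0.01251 / 0.06 = 0.4379 m/day.

0.44 m/day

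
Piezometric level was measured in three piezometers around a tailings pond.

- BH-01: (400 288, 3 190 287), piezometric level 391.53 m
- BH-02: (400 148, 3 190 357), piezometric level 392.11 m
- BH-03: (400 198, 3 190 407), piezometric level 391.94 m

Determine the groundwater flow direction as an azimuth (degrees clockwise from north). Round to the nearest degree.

097°

Differences from BH-01: to BH-02 (Δx, Δy, Δh) = (-140, 70, +0.58); to BH-03 = (-90, 120, +0.41).
Solve a·Δx + b·Δy = Δh: det = (-140)·120 − (-90)·70 = -10500.
∂h/∂x = [(+0.58)·120 − (+0.41)·70] / -10500 = -0.003895
∂h/∂y = [(-140)·(+0.41) − (-90)·(+0.58)] / -10500 = +0.0004952
Flow direction (−∇h) has components (+0.003895 E, -0.0004952 N).
Azimuth = atan2(E, N) = atan2(+0.003895, -0.0004952) = 97.2° ≈ 097°.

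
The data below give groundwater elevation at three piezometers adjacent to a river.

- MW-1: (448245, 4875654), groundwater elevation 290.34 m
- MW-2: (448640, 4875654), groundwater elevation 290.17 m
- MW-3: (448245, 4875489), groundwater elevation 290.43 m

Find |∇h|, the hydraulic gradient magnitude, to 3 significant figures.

0.000695

∂h/∂x = (290.17 − 290.34) / (448640 − 448245) = -0.0004304
∂h/∂y = (290.43 − 290.34) / (4875489 − 4875654) = -0.0005455
|∇h| = √(-0.0004304² + -0.0005455²) = 0.0006948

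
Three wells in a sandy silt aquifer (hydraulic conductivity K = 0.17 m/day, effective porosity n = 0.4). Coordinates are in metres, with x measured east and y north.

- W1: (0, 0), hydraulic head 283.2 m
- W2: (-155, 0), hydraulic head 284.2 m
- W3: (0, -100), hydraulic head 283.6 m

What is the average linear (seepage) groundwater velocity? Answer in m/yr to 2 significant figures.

∂h/∂x = (284.2 − 283.2) / (-155 − 0) = -0.006452
∂h/∂y = (283.6 − 283.2) / (-100 − 0) = -0.004000
|∇h| = √(-0.006452² + -0.004000²) = 0.007591
Seepage velocity v = K·i/n = 0.17 × 0.007591 / 0.4 = 0.003226 m/day = 1.178 m/yr.

1.2 m/yr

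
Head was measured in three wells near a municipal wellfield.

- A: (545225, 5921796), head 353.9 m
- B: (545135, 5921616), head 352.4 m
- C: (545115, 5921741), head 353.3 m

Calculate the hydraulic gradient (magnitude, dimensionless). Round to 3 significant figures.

0.00767

Taking A as reference: B−A = (-90, -180, -1.5); C−A = (-110, -55, -0.6).
Solve a·Δx + b·Δy = Δh: det = (-90)·(-55) − (-110)·(-180) = -14850.
∂h/∂x = [(-1.5)·(-55) − (-0.6)·(-180)] / -14850 = +0.001717
∂h/∂y = [(-90)·(-0.6) − (-110)·(-1.5)] / -14850 = +0.007475
|∇h| = √(0.001717² + 0.007475²) = 0.00767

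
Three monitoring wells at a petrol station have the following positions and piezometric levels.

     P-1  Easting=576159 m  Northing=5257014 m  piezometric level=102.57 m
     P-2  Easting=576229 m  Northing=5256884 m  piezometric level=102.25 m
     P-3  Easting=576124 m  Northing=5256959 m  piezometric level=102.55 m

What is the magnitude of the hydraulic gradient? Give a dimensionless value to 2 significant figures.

With h = a·x + b·y + c and P-1 as origin, the differences give:
  70·a + (-130)·b = -0.32
  (-35)·a + (-55)·b = -0.02
Eliminate b (×(-55) and ×(-130), subtract): -8400·a = 15.000 → a = ∂h/∂x = -0.001786
Back-substitute: b = ∂h/∂y = +0.001500.
|∇h| = √(-0.001786² + 0.001500²) = 0.002332

0.0023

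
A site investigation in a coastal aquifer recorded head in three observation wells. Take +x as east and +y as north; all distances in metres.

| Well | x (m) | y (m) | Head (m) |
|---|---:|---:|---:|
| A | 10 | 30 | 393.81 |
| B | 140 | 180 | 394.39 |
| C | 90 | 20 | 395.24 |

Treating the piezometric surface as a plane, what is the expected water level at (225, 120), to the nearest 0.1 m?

396.4 m

Differences from A: to B (Δx, Δy, Δh) = (130, 150, +0.58); to C = (80, -10, +1.43).
Determinant of the coordinate differences = 130·(-10) − 80·150 = -13300.
∂h/∂x = [(+0.58)·(-10) − (+1.43)·150] / -13300 = +0.01656
∂h/∂y = [130·(+1.43) − 80·(+0.58)] / -13300 = -0.01049
h(225, 120) = 393.81 + (+0.01656)·(215) + (-0.01049)·(90) = 393.81 +3.561 -0.944 = 396.427 m.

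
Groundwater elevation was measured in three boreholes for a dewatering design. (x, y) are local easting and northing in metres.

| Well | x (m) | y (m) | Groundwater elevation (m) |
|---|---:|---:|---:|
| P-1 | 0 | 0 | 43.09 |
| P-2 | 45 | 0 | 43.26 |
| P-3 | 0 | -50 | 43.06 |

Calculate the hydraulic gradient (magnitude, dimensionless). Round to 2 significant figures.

0.0038

∂h/∂x = (43.26 − 43.09) / (45 − 0) = +0.003778
∂h/∂y = (43.06 − 43.09) / (-50 − 0) = +0.0006000
|∇h| = √(0.003778² + 0.0006000²) = 0.003825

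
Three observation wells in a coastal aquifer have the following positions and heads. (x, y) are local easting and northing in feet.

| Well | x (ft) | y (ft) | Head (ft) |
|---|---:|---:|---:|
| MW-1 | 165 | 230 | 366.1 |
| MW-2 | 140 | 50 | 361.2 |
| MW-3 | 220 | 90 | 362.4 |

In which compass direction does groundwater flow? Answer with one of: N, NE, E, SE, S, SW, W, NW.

Taking MW-1 as reference: MW-2−MW-1 = (-25, -180, -4.9); MW-3−MW-1 = (55, -140, -3.7).
Solve a·Δx + b·Δy = Δh: det = (-25)·(-140) − 55·(-180) = 13400.
∂h/∂x = [(-4.9)·(-140) − (-3.7)·(-180)] / 13400 = +0.001493
∂h/∂y = [(-25)·(-3.7) − 55·(-4.9)] / 13400 = +0.02701
Flow = −∇h = (-0.001493 east, -0.02701 north), which points south.

S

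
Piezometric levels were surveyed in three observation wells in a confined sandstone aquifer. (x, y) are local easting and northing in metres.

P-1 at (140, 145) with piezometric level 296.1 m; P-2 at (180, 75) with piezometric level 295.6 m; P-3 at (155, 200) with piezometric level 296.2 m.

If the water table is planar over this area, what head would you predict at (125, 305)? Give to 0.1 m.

Taking P-1 as reference: P-2−P-1 = (40, -70, -0.5); P-3−P-1 = (15, 55, +0.1).
Solve a·Δx + b·Δy = Δh: det = 40·55 − 15·(-70) = 3250.
∂h/∂x = [(-0.5)·55 − (+0.1)·(-70)] / 3250 = -0.006308
∂h/∂y = [40·(+0.1) − 15·(-0.5)] / 3250 = +0.003538
h(125, 305) = 296.1 + (-0.006308)·(-15) + (+0.003538)·(160) = 296.1 +0.095 +0.566 = 296.761 m.

296.8 m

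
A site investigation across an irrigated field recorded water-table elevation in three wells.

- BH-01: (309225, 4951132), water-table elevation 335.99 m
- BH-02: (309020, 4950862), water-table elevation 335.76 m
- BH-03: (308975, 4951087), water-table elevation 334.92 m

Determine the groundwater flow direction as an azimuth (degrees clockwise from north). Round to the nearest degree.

300°

With h = a·x + b·y + c and BH-01 as origin, the differences give:
  (-205)·a + (-270)·b = -0.23
  (-250)·a + (-45)·b = -1.07
Eliminate b (×(-45) and ×(-270), subtract): -58275·a = -278.550 → a = ∂h/∂x = +0.004780
Back-substitute: b = ∂h/∂y = -0.002777.
Flow direction (−∇h) has components (-0.004780 E, +0.002777 N).
Azimuth = atan2(E, N) = atan2(-0.004780, +0.002777) = 300.2° ≈ 300°.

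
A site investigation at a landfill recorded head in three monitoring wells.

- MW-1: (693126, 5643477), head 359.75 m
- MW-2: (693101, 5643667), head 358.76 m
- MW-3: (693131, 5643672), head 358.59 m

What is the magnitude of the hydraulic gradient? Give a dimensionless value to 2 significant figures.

Taking MW-1 as reference: MW-2−MW-1 = (-25, 190, -0.99); MW-3−MW-1 = (5, 195, -1.16).
Determinant of the coordinate differences = (-25)·195 − 5·190 = -5825.
∂h/∂x = [(-0.99)·195 − (-1.16)·190] / -5825 = -0.004695
∂h/∂y = [(-25)·(-1.16) − 5·(-0.99)] / -5825 = -0.005828
|∇h| = √(-0.004695² + -0.005828²) = 0.007484

0.0075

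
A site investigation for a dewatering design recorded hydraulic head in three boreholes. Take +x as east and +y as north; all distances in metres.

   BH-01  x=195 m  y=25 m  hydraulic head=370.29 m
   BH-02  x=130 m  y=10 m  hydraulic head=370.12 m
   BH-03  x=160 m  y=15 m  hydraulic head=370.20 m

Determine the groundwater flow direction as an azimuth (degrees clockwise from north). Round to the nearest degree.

Differences from BH-01: to BH-02 (Δx, Δy, Δh) = (-65, -15, -0.17); to BH-03 = (-35, -10, -0.09).
Solve a·Δx + b·Δy = Δh: det = (-65)·(-10) − (-35)·(-15) = 125.
∂h/∂x = [(-0.17)·(-10) − (-0.09)·(-15)] / 125 = +0.002800
∂h/∂y = [(-65)·(-0.09) − (-35)·(-0.17)] / 125 = -0.0008000
Flow direction (−∇h) has components (-0.002800 E, +0.0008000 N).
Azimuth = atan2(E, N) = atan2(-0.002800, +0.0008000) = 285.9° ≈ 286°.

286°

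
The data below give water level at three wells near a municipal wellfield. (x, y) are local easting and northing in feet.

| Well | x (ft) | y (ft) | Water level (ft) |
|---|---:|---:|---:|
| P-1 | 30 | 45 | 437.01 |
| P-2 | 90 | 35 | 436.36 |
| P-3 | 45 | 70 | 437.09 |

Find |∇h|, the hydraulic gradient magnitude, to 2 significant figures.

With h = a·x + b·y + c and P-1 as origin, the differences give:
  60·a + (-10)·b = -0.65
  15·a + 25·b = +0.08
Eliminate b (×25 and ×(-10), subtract): 1650·a = -15.450 → a = ∂h/∂x = -0.009364
Back-substitute: b = ∂h/∂y = +0.008818.
|∇h| = √(-0.009364² + 0.008818²) = 0.01286

0.013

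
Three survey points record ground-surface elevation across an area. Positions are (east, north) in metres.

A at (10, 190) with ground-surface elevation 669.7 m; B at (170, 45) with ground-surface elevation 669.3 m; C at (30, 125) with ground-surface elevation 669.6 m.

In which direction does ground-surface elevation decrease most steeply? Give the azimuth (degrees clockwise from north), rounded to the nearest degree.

Taking A as reference: B−A = (160, -145, -0.4); C−A = (20, -65, -0.1).
Determinant of the coordinate differences = 160·(-65) − 20·(-145) = -7500.
∂z/∂x = [(-0.4)·(-65) − (-0.1)·(-145)] / -7500 = -0.001533
∂z/∂y = [160·(-0.1) − 20·(-0.4)] / -7500 = +0.001067
Steepest decrease is along −∇f: components (+0.001533 E, -0.001067 N).
Azimuth = atan2(+0.001533, -0.001067) = 124.8° ≈ 125°.

125°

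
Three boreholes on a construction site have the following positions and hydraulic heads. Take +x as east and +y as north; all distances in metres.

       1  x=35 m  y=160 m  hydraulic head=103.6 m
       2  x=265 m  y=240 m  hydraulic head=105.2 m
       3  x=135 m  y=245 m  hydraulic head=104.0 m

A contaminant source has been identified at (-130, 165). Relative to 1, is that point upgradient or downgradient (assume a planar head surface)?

downgradient

With h = a·x + b·y + c and 1 as origin, the differences give:
  230·a + 80·b = +1.6
  100·a + 85·b = +0.4
Eliminate b (×85 and ×80, subtract): 11550·a = 104.00 → a = ∂h/∂x = +0.009004
Back-substitute: b = ∂h/∂y = -0.005887.
Head at (-130, 165) = 103.6 + (+0.009004)·(-165) + (-0.005887)·(5) = 102.08 m.
That is lower than the 103.6 m at 1, so the point is downgradient.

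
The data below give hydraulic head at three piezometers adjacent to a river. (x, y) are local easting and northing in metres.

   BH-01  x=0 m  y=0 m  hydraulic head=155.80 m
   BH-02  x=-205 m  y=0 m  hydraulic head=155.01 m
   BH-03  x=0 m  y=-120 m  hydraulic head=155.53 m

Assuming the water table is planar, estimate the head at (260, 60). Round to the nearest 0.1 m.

156.9 m

∂h/∂x = (155.01 − 155.80) / (-205 − 0) = +0.003854
∂h/∂y = (155.53 − 155.80) / (-120 − 0) = +0.002250
h(260, 60) = 155.80 + (+0.003854)·(260) + (+0.002250)·(60) = 155.80 +1.002 +0.135 = 156.937 m.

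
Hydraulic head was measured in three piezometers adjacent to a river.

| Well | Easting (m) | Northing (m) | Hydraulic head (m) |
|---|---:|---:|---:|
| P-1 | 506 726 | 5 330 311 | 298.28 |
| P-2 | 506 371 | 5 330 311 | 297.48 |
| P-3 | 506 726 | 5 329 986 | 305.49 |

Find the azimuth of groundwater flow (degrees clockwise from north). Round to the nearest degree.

354°

∂h/∂x = (297.48 − 298.28) / (506371 − 506726) = +0.002254
∂h/∂y = (305.49 − 298.28) / (5329986 − 5330311) = -0.02218
Flow direction (−∇h) has components (-0.002254 E, +0.02218 N).
Azimuth = atan2(E, N) = atan2(-0.002254, +0.02218) = 354.2° ≈ 354°.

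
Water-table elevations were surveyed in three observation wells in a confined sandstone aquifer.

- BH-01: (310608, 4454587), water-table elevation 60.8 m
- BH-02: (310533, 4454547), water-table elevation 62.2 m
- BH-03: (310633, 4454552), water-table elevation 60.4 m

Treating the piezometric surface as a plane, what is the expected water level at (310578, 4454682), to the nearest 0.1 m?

With h = a·x + b·y + c and BH-01 as origin, the differences give:
  (-75)·a + (-40)·b = +1.4
  25·a + (-35)·b = -0.4
Eliminate b (×(-35) and ×(-40), subtract): 3625·a = -65.00 → a = ∂h/∂x = -0.01793
Back-substitute: b = ∂h/∂y = -0.001379.
h(310578, 4454682) = 60.8 + (-0.01793)·(-30) + (-0.001379)·(95) = 60.8 +0.538 -0.131 = 61.207 m.

61.2 m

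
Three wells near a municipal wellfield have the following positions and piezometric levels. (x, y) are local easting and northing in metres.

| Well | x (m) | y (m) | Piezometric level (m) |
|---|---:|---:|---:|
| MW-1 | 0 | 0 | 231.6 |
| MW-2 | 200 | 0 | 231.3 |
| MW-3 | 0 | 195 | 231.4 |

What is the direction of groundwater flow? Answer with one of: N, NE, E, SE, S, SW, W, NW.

∂h/∂x = (231.3 − 231.6) / (200 − 0) = -0.001500
∂h/∂y = (231.4 − 231.6) / (195 − 0) = -0.001026
Flow = −∇h = (+0.001500 east, +0.001026 north), which points northeast.

NE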